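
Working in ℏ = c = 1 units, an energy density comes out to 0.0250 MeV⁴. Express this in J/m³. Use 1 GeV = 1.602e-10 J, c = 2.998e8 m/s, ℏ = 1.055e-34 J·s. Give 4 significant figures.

[E]/[L]³ = [E]⁴/(ℏc)³; restore (ℏc)⁻³.
1 GeV⁴ → 1/(ℏc)³ × (1 GeV in J)⁴ = 2.082e37 J/m³.
Convert the energy scale: 0.0250 MeV⁴ = 2.50e-14 GeV⁴.
Result: 2.50e-14 × 2.082e37 = 5.204e23 J/m³.

5.204e23 J/m³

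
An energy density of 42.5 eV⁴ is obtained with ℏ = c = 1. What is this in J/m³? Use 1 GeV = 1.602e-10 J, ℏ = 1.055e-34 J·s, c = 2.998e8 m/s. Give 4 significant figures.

884.7 J/m³

[E]/[L]³ = [E]⁴/(ℏc)³; restore (ℏc)⁻³.
1 GeV⁴ → 1/(ℏc)³ × (1 GeV in J)⁴ = 2.082e37 J/m³.
Convert the energy scale: 42.5 eV⁴ = 4.25e-35 GeV⁴.
Result: 4.25e-35 × 2.082e37 = 884.7 J/m³.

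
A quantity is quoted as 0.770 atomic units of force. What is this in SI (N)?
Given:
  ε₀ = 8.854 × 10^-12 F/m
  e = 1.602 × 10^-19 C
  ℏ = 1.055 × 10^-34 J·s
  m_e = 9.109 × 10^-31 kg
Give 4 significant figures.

One atomic unit of force: F_au = E_h/a₀ = m_e²e⁶/((4πε₀)³ℏ⁴) = 8.220 × 10^-8 N.
0.770 × 8.220 × 10^-8 N = 6.329 × 10^-8 N

6.329 × 10^-8 N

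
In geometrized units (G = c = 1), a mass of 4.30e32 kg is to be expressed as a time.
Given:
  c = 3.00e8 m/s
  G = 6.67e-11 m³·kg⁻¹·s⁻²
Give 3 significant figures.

Mass → time via G/c³.
4.30e32 kg × (G/c³) = 1.06e-3 s

1.06e-3 s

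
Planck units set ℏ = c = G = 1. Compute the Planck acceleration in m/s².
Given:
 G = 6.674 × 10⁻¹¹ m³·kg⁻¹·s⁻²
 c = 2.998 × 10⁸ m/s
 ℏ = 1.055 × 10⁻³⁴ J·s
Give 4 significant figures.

5.560 × 10⁵¹ m/s²

The unique combination of the constants set to 1 with dimensions of acceleration is a_P = √(c⁷/(ℏG)).
  = √(3.092 × 10¹⁰³)
  = 5.560 × 10⁵¹ m/s²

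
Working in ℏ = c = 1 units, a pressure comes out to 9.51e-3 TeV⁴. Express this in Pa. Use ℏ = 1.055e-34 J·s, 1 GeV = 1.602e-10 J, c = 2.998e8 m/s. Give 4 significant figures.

1.980e47 Pa

Pressure is [E]/[L]³ = [E]⁴/(ℏc)³.
1 GeV⁴ → 1/(ℏc)³ × (1 GeV in J)⁴ = 2.082e37 Pa.
Convert the energy scale: 9.51e-3 TeV⁴ = 9.51e9 GeV⁴.
Result: 9.51e9 × 2.082e37 = 1.980e47 Pa.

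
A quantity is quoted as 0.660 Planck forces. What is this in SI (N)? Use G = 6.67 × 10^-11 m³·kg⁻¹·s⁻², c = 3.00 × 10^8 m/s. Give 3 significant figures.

One Planck force: F_P = c⁴/G = 1.21 × 10^44 N.
0.660 × 1.21 × 10^44 N = 8.01 × 10^43 N

8.01 × 10^43 N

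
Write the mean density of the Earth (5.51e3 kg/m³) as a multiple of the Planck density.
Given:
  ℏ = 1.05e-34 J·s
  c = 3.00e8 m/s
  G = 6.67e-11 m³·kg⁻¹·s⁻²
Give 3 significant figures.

Planck density: ρ_P = c⁵/(ℏG²) = 5.20e96 kg/m³.
5.51e3 / 5.20e96 = 1.06e-93

1.06e-93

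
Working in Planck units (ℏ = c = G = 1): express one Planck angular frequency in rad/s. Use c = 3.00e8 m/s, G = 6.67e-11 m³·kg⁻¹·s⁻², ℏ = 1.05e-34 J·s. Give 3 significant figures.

The unique combination of the constants set to 1 with dimensions of angular frequency is ω_P = √(c⁵/(ℏG)).
  = √(3.47e86)
  = 1.86e43 rad/s

1.86e43 rad/s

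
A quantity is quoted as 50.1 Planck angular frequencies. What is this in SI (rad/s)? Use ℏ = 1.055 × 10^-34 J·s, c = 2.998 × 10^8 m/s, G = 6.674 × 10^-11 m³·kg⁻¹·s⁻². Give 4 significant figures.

One Planck angular frequency: ω_P = √(c⁵/(ℏG)) = 1.855 × 10^43 rad/s.
50.1 × 1.855 × 10^43 rad/s = 9.292 × 10^44 rad/s

9.292 × 10^44 rad/s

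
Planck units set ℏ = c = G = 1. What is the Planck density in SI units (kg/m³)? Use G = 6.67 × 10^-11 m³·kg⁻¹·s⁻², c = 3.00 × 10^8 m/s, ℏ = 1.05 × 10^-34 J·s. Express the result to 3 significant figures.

5.20 × 10^96 kg/m³

Dimensional analysis gives ρ_P = c⁵/(ℏG²).
  = 2.43 × 10^42 / 4.67 × 10^-55
  = 5.20 × 10^96 kg/m³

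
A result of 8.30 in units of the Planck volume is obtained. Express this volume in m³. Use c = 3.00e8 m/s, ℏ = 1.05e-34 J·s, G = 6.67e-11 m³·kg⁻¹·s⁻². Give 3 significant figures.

One Planck volume: V_P = (ℏG/c³)^(3/2) = 4.18e-105 m³.
8.30 × 4.18e-105 m³ = 3.47e-104 m³

3.47e-104 m³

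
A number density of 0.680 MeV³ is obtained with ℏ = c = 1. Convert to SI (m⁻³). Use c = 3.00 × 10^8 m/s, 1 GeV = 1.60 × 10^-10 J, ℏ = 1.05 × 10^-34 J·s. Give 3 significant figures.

Number density is [L]⁻³ = [E]³/(ℏc)³.
1 GeV³ → 1/(ℏc)³ × (1 GeV in J)³ = 1.31 × 10^47 m⁻³.
Convert the energy scale: 0.680 MeV³ = 6.80 × 10^-10 GeV³.
Result: 6.80 × 10^-10 × 1.31 × 10^47 = 8.91 × 10^37 m⁻³.

8.91 × 10^37 m⁻³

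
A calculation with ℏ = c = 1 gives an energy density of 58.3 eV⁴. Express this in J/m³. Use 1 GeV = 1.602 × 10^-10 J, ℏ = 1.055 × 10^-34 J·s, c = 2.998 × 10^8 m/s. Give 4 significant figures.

[E]/[L]³ = [E]⁴/(ℏc)³; restore (ℏc)⁻³.
1 GeV⁴ → 1/(ℏc)³ × (1 GeV in J)⁴ = 2.082 × 10^37 J/m³.
Convert the energy scale: 58.3 eV⁴ = 5.83 × 10^-35 GeV⁴.
Result: 5.83 × 10^-35 × 2.082 × 10^37 = 1.214 × 10^3 J/m³.

1.214 × 10^3 J/m³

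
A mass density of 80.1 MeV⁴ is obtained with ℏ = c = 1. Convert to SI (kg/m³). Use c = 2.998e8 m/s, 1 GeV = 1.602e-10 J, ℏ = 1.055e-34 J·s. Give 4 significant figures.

Mass density is [E]/(c²[L]³) = [E]⁴/(ℏ³c⁵).
1 GeV⁴ → 1/(ℏ³c⁵) × (1 GeV in J)⁴ = 2.316e20 kg/m³.
Convert the energy scale: 80.1 MeV⁴ = 8.01e-11 GeV⁴.
Result: 8.01e-11 × 2.316e20 = 1.855e10 kg/m³.

1.855e10 kg/m³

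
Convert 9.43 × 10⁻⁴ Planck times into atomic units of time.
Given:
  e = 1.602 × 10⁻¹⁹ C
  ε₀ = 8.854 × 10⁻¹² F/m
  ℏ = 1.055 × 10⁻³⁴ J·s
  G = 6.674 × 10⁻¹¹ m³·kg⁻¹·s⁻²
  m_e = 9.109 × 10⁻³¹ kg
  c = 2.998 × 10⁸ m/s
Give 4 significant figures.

Planck time: t_P = √(ℏG/c⁵) = 5.392 × 10⁻⁴⁴ s
atomic unit of time: τ_au = (4πε₀)²ℏ³/(m_e e⁴) = 2.423 × 10⁻¹⁷ s
9.43 × 10⁻⁴ × 5.392 × 10⁻⁴⁴ / 2.423 × 10⁻¹⁷ = 2.099 × 10⁻³⁰

2.099 × 10⁻³⁰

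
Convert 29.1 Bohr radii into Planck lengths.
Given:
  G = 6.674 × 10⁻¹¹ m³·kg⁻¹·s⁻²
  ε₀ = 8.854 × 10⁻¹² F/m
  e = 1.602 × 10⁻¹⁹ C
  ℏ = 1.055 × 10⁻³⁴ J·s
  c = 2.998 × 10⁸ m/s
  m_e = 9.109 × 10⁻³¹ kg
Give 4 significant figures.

9.536 × 10²⁵

Bohr radius: a₀ = 4πε₀ℏ²/(m_e e²) = 5.297 × 10⁻¹¹ m
Planck length: ℓ_P = √(ℏG/c³) = 1.616 × 10⁻³⁵ m
29.1 × 5.297 × 10⁻¹¹ / 1.616 × 10⁻³⁵ = 9.536 × 10²⁵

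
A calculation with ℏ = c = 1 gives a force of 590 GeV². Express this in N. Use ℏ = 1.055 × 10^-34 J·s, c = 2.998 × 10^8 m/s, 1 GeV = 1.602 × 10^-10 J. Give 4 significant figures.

4.787 × 10^8 N

Force is [E]/[L] = [E]²/(ℏc); restore (ℏc)⁻¹.
1 GeV² → 1/(ℏc) × (1 GeV in J)² = 8.114 × 10^5 N.
Result: 590 × 8.114 × 10^5 = 4.787 × 10^8 N.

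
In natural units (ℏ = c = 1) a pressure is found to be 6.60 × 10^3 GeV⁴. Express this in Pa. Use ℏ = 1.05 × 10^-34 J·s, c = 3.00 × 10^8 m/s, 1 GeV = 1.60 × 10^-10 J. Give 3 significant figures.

1.38 × 10^41 Pa

Pressure is [E]/[L]³ = [E]⁴/(ℏc)³.
1 GeV⁴ → 1/(ℏc)³ × (1 GeV in J)⁴ = 2.10 × 10^37 Pa.
Result: 6.60 × 10^3 × 2.10 × 10^37 = 1.38 × 10^41 Pa.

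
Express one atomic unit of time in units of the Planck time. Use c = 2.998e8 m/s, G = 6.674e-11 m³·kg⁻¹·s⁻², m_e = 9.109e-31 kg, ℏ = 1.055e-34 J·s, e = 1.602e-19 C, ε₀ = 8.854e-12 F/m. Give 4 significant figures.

4.494e26

atomic unit of time: τ_au = (4πε₀)²ℏ³/(m_e e⁴) = 2.423e-17 s
Planck time: t_P = √(ℏG/c⁵) = 5.392e-44 s
ratio = 2.423e-17 / 5.392e-44 = 4.494e26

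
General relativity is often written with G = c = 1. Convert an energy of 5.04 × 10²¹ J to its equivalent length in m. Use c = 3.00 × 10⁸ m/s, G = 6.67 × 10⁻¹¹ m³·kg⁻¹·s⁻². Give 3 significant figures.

4.15 × 10⁻²³ m

Energy → length via G/c⁴.
5.04 × 10²¹ J × (G/c⁴) = 4.15 × 10⁻²³ m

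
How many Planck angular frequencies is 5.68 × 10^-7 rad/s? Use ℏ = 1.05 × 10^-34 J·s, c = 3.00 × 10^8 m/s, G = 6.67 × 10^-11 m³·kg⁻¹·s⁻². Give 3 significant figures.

Planck angular frequency: ω_P = √(c⁵/(ℏG)) = 1.86 × 10^43 rad/s.
5.68 × 10^-7 / 1.86 × 10^43 = 3.05 × 10^-50

3.05 × 10^-50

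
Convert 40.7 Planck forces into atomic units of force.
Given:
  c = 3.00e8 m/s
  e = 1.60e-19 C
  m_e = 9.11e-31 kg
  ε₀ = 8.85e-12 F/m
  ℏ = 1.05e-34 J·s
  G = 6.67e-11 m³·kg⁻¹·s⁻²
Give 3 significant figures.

5.93e52

Planck force: F_P = c⁴/G = 1.21e44 N
atomic unit of force: F_au = E_h/a₀ = m_e²e⁶/((4πε₀)³ℏ⁴) = 8.33e-8 N
40.7 × 1.21e44 / 8.33e-8 = 5.93e52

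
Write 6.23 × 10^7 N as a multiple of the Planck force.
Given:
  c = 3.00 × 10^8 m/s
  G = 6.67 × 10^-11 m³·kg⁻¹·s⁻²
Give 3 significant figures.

5.13 × 10^-37

Planck force: F_P = c⁴/G = 1.21 × 10^44 N.
6.23 × 10^7 / 1.21 × 10^44 = 5.13 × 10^-37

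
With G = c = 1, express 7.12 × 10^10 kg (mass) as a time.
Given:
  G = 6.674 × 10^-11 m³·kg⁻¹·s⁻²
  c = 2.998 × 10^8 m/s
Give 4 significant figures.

Mass → time via G/c³.
7.12 × 10^10 kg × (G/c³) = 1.763 × 10^-25 s

1.763 × 10^-25 s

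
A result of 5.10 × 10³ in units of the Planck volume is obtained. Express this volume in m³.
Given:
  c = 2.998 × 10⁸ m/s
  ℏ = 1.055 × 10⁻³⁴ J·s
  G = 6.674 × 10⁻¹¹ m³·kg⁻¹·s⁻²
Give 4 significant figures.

2.154 × 10⁻¹⁰¹ m³

One Planck volume: V_P = (ℏG/c³)^(3/2) = 4.224 × 10⁻¹⁰⁵ m³.
5.10 × 10³ × 4.224 × 10⁻¹⁰⁵ m³ = 2.154 × 10⁻¹⁰¹ m³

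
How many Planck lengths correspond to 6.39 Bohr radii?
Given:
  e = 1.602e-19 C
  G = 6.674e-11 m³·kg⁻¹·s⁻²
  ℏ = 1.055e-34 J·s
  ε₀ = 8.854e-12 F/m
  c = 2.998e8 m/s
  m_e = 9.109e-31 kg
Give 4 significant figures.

Bohr radius: a₀ = 4πε₀ℏ²/(m_e e²) = 5.297e-11 m
Planck length: ℓ_P = √(ℏG/c³) = 1.616e-35 m
6.39 × 5.297e-11 / 1.616e-35 = 2.094e25

2.094e25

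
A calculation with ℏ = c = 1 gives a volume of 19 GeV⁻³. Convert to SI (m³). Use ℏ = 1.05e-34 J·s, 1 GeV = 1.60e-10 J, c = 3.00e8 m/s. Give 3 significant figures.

Volume is [L]³ = [E]⁻³·(ℏc)³.
1 GeV⁻³ → (ℏc)³ × (1 GeV in J)⁻³ = 7.63e-48 m³.
Result: 19 × 7.63e-48 = 1.45e-46 m³.

1.45e-46 m³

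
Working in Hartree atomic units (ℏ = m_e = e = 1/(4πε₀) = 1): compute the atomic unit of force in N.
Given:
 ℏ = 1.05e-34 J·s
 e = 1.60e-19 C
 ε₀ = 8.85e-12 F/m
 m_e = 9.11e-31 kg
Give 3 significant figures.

8.33e-8 N

Dimensional analysis gives F_au = E_h/a₀ = m_e²e⁶/((4πε₀)³ℏ⁴).
E_h = 4.38e-18 J
a₀ = 5.26e-11 m
E_h/a₀ = 8.33e-8 N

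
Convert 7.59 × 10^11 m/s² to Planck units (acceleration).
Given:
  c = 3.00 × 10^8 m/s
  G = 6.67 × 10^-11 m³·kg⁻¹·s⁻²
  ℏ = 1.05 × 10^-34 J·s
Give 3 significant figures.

Planck acceleration: a_P = √(c⁷/(ℏG)) = 5.59 × 10^51 m/s².
7.59 × 10^11 / 5.59 × 10^51 = 1.36 × 10^-40

1.36 × 10^-40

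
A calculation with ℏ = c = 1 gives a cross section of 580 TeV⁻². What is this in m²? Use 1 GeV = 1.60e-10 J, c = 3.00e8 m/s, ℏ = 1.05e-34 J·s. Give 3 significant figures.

2.25e-35 m²

Area is [L]² = [E]⁻²·(ℏc)²; restore (ℏc)².
1 GeV⁻² → (ℏc)² × (1 GeV in J)⁻² = 3.88e-32 m².
Convert the energy scale: 580 TeV⁻² = 5.80e-4 GeV⁻².
Result: 5.80e-4 × 3.88e-32 = 2.25e-35 m².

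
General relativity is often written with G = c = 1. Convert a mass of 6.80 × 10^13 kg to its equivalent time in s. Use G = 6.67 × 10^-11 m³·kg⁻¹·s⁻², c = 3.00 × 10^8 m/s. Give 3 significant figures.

Mass → time via G/c³.
6.80 × 10^13 kg × (G/c³) = 1.68 × 10^-22 s

1.68 × 10^-22 s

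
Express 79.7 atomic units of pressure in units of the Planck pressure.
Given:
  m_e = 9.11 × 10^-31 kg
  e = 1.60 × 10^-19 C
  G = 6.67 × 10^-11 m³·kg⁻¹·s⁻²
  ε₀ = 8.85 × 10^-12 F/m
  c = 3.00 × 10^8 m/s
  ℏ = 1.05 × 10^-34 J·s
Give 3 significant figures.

5.13 × 10^-99

atomic unit of pressure: P_au = E_h/a₀³ = m_e⁴e¹⁰/((4πε₀)⁵ℏ⁸) = 3.01 × 10^13 Pa
Planck pressure: p_P = c⁷/(ℏG²) = 4.68 × 10^113 Pa
79.7 × 3.01 × 10^13 / 4.68 × 10^113 = 5.13 × 10^-99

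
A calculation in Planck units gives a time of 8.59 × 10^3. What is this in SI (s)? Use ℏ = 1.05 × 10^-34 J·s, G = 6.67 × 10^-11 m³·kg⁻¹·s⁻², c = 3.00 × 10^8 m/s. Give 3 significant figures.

4.61 × 10^-40 s

One Planck time: t_P = √(ℏG/c⁵) = 5.37 × 10^-44 s.
8.59 × 10^3 × 5.37 × 10^-44 s = 4.61 × 10^-40 s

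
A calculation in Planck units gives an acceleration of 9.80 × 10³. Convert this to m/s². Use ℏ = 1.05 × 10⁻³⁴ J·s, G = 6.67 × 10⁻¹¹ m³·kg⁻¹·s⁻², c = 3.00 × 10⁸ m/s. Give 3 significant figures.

5.48 × 10⁵⁵ m/s²

One Planck acceleration: a_P = √(c⁷/(ℏG)) = 5.59 × 10⁵¹ m/s².
9.80 × 10³ × 5.59 × 10⁵¹ m/s² = 5.48 × 10⁵⁵ m/s²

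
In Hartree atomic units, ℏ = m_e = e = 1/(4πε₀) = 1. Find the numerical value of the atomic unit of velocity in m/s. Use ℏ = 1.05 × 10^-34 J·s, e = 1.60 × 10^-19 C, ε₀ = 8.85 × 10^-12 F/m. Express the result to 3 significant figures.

2.19 × 10^6 m/s

The unique combination of the constants set to 1 with dimensions of velocity is v_au = e²/(4πε₀ℏ).
  = 2.56 × 10^-38 / 1.17 × 10^-44
  = 2.19 × 10^6 m/s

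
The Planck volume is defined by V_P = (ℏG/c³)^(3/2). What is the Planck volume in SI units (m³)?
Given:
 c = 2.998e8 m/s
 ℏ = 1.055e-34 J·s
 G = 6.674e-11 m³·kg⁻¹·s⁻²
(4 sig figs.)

4.224e-105 m³

V_P = (ℏG/c³)^(3/2)
  = √(1.784e-209)
  = 4.224e-105 m³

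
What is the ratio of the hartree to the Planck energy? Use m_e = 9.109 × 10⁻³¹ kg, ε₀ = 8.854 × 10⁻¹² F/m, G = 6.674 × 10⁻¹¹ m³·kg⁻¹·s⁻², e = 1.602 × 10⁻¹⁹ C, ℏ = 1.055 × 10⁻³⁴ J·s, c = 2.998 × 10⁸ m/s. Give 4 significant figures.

hartree: E_h = m_e e⁴/(4πε₀ℏ)² = 4.354 × 10⁻¹⁸ J
Planck energy: E_P = √(ℏc⁵/G) = 1.957 × 10⁹ J
ratio = 4.354 × 10⁻¹⁸ / 1.957 × 10⁹ = 2.225 × 10⁻²⁷

2.225 × 10⁻²⁷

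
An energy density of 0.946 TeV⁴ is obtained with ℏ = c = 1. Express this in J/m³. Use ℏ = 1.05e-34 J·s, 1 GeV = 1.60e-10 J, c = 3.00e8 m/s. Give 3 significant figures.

[E]/[L]³ = [E]⁴/(ℏc)³; restore (ℏc)⁻³.
1 GeV⁴ → 1/(ℏc)³ × (1 GeV in J)⁴ = 2.10e37 J/m³.
Convert the energy scale: 0.946 TeV⁴ = 9.46e11 GeV⁴.
Result: 9.46e11 × 2.10e37 = 1.98e49 J/m³.

1.98e49 J/m³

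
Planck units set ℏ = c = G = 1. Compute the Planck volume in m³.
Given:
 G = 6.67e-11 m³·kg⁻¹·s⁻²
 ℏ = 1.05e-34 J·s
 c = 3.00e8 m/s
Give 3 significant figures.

4.18e-105 m³

The unique combination of the constants set to 1 with dimensions of volume is V_P = (ℏG/c³)^(3/2).
  = √(1.75e-209)
  = 4.18e-105 m³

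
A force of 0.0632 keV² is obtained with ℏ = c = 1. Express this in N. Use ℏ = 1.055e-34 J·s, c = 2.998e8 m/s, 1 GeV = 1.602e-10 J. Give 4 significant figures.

Force is [E]/[L] = [E]²/(ℏc); restore (ℏc)⁻¹.
1 GeV² → 1/(ℏc) × (1 GeV in J)² = 8.114e5 N.
Convert the energy scale: 0.0632 keV² = 6.32e-14 GeV².
Result: 6.32e-14 × 8.114e5 = 5.128e-8 N.

5.128e-8 N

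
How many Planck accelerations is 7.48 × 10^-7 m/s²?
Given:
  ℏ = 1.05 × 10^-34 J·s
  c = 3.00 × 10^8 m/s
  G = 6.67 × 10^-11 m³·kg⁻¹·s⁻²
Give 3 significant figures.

Planck acceleration: a_P = √(c⁷/(ℏG)) = 5.59 × 10^51 m/s².
7.48 × 10^-7 / 5.59 × 10^51 = 1.34 × 10^-58

1.34 × 10^-58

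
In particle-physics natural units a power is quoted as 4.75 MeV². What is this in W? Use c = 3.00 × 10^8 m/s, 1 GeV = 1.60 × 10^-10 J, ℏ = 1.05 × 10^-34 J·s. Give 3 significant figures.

1.16 × 10^9 W

Power is [E]/[T] = [E]²/ℏ.
1 GeV² → 1/ℏ × (1 GeV in J)² = 2.44 × 10^14 W.
Convert the energy scale: 4.75 MeV² = 4.75 × 10^-6 GeV².
Result: 4.75 × 10^-6 × 2.44 × 10^14 = 1.16 × 10^9 W.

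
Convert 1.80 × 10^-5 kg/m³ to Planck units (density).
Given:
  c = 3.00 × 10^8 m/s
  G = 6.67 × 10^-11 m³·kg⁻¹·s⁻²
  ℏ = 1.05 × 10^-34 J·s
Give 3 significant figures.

Planck density: ρ_P = c⁵/(ℏG²) = 5.20 × 10^96 kg/m³.
1.80 × 10^-5 / 5.20 × 10^96 = 3.46 × 10^-102

3.46 × 10^-102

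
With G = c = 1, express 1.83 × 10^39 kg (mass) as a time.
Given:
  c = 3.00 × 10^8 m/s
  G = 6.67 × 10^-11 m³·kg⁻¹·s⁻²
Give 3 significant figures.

Mass → time via G/c³.
1.83 × 10^39 kg × (G/c³) = 4.52 × 10^3 s

4.52 × 10^3 s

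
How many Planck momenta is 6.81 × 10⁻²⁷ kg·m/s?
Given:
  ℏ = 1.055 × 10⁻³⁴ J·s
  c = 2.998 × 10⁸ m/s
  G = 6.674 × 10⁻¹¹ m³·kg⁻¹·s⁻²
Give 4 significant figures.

1.043 × 10⁻²⁷

Planck momentum: p_P = √(ℏc³/G) = 6.527 kg·m/s.
6.81 × 10⁻²⁷ / 6.527 = 1.043 × 10⁻²⁷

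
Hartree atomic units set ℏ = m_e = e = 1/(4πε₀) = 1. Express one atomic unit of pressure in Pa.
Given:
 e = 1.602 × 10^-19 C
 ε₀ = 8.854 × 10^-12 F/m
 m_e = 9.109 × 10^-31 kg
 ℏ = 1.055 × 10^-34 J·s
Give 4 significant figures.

From ℏ = m_e = e = 1/(4πε₀) = 1 the pressure scale is P_au = E_h/a₀³ = m_e⁴e¹⁰/((4πε₀)⁵ℏ⁸).
E_h = 4.354 × 10^-18 J
a₀ = 5.297 × 10^-11 m
E_h/a₀³ = 2.929 × 10^13 Pa

2.929 × 10^13 Pa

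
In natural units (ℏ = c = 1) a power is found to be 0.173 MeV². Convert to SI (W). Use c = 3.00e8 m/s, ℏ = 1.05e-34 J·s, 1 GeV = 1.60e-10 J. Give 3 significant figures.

4.22e7 W

Power is [E]/[T] = [E]²/ℏ.
1 GeV² → 1/ℏ × (1 GeV in J)² = 2.44e14 W.
Convert the energy scale: 0.173 MeV² = 1.73e-7 GeV².
Result: 1.73e-7 × 2.44e14 = 4.22e7 W.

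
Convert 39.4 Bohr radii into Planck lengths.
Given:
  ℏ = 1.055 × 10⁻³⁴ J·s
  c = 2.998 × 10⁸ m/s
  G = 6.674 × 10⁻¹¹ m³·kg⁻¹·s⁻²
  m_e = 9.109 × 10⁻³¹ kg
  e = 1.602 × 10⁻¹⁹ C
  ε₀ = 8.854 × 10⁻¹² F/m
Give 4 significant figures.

1.291 × 10²⁶

Bohr radius: a₀ = 4πε₀ℏ²/(m_e e²) = 5.297 × 10⁻¹¹ m
Planck length: ℓ_P = √(ℏG/c³) = 1.616 × 10⁻³⁵ m
39.4 × 5.297 × 10⁻¹¹ / 1.616 × 10⁻³⁵ = 1.291 × 10²⁶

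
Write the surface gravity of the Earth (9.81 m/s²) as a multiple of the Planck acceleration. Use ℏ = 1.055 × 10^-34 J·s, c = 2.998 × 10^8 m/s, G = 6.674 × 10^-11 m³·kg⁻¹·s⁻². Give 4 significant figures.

1.764 × 10^-51

Planck acceleration: a_P = √(c⁷/(ℏG)) = 5.560 × 10^51 m/s².
9.81 / 5.560 × 10^51 = 1.764 × 10^-51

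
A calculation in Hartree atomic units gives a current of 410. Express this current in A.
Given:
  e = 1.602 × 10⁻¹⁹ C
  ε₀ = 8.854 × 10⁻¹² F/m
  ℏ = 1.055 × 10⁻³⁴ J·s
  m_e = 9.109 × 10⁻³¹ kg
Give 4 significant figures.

One atomic unit of electric current: I_au = e E_h/ℏ = m_e e⁵/((4πε₀)²ℏ³) = 6.612 × 10⁻³ A.
410 × 6.612 × 10⁻³ A = 2.711 A

2.711 A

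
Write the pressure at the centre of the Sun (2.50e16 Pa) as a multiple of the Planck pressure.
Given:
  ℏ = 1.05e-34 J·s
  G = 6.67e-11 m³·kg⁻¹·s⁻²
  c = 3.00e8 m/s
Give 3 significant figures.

5.34e-98

Planck pressure: p_P = c⁷/(ℏG²) = 4.68e113 Pa.
2.50e16 / 4.68e113 = 5.34e-98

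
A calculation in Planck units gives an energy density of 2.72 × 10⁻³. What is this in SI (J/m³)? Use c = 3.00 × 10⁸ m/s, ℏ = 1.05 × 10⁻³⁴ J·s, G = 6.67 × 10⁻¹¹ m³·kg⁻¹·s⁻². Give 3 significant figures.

One Planck energy density: u_P = c⁷/(ℏG²) = 4.68 × 10¹¹³ J/m³.
2.72 × 10⁻³ × 4.68 × 10¹¹³ J/m³ = 1.27 × 10¹¹¹ J/m³

1.27 × 10¹¹¹ J/m³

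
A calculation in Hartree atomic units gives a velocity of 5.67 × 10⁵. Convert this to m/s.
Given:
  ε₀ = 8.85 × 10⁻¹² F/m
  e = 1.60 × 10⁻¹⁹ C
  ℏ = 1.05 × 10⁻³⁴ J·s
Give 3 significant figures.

1.24 × 10¹² m/s

One atomic unit of velocity: v_au = e²/(4πε₀ℏ) = 2.19 × 10⁶ m/s.
5.67 × 10⁵ × 2.19 × 10⁶ m/s = 1.24 × 10¹² m/s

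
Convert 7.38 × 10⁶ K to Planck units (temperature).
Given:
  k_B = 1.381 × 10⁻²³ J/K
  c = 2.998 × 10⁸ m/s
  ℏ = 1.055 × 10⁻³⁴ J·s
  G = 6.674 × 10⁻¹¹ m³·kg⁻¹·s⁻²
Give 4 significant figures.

Planck temperature: T_P = √(ℏc⁵/G) / k_B = 1.417 × 10³² K.
7.38 × 10⁶ / 1.417 × 10³² = 5.209 × 10⁻²⁶

5.209 × 10⁻²⁶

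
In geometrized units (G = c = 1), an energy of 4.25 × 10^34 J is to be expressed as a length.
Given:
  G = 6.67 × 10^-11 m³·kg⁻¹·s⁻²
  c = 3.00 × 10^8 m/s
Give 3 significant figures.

3.50 × 10^-10 m

Energy → length via G/c⁴.
4.25 × 10^34 J × (G/c⁴) = 3.50 × 10^-10 m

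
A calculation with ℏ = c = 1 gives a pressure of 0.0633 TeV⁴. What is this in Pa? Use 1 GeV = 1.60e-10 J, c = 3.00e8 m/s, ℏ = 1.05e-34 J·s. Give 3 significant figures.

Pressure is [E]/[L]³ = [E]⁴/(ℏc)³.
1 GeV⁴ → 1/(ℏc)³ × (1 GeV in J)⁴ = 2.10e37 Pa.
Convert the energy scale: 0.0633 TeV⁴ = 6.33e10 GeV⁴.
Result: 6.33e10 × 2.10e37 = 1.33e48 Pa.

1.33e48 Pa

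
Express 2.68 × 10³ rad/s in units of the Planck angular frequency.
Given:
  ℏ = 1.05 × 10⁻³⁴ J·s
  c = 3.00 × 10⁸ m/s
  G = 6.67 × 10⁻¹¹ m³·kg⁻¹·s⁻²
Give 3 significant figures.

Planck angular frequency: ω_P = √(c⁵/(ℏG)) = 1.86 × 10⁴³ rad/s.
2.68 × 10³ / 1.86 × 10⁴³ = 1.44 × 10⁻⁴⁰

1.44 × 10⁻⁴⁰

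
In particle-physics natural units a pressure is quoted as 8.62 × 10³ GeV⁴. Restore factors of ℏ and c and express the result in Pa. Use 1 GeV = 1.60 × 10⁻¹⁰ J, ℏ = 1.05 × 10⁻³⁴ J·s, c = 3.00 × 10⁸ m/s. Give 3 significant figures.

1.81 × 10⁴¹ Pa

Pressure is [E]/[L]³ = [E]⁴/(ℏc)³.
1 GeV⁴ → 1/(ℏc)³ × (1 GeV in J)⁴ = 2.10 × 10³⁷ Pa.
Result: 8.62 × 10³ × 2.10 × 10³⁷ = 1.81 × 10⁴¹ Pa.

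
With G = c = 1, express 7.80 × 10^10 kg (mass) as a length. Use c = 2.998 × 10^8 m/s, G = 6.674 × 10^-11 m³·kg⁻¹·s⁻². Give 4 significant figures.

5.792 × 10^-17 m

In G = c = 1 units mass has dimensions of length; the conversion factor is G/c².
7.80 × 10^10 kg × (G/c²) = 5.792 × 10^-17 m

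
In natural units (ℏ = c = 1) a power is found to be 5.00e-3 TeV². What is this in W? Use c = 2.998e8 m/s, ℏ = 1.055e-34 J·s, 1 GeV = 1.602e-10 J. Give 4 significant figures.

Power is [E]/[T] = [E]²/ℏ.
1 GeV² → 1/ℏ × (1 GeV in J)² = 2.433e14 W.
Convert the energy scale: 5.00e-3 TeV² = 5.00e3 GeV².
Result: 5.00e3 × 2.433e14 = 1.216e18 W.

1.216e18 W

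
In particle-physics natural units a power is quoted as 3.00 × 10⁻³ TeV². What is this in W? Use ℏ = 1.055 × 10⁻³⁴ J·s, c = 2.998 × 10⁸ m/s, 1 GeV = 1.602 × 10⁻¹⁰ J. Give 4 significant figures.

Power is [E]/[T] = [E]²/ℏ.
1 GeV² → 1/ℏ × (1 GeV in J)² = 2.433 × 10¹⁴ W.
Convert the energy scale: 3.00 × 10⁻³ TeV² = 3.00 × 10³ GeV².
Result: 3.00 × 10³ × 2.433 × 10¹⁴ = 7.298 × 10¹⁷ W.

7.298 × 10¹⁷ W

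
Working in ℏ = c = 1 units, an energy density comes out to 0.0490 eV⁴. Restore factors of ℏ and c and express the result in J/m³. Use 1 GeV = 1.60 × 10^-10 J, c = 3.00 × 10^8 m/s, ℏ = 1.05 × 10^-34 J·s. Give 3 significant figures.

[E]/[L]³ = [E]⁴/(ℏc)³; restore (ℏc)⁻³.
1 GeV⁴ → 1/(ℏc)³ × (1 GeV in J)⁴ = 2.10 × 10^37 J/m³.
Convert the energy scale: 0.0490 eV⁴ = 4.90 × 10^-38 GeV⁴.
Result: 4.90 × 10^-38 × 2.10 × 10^37 = 1.03 J/m³.

1.03 J/m³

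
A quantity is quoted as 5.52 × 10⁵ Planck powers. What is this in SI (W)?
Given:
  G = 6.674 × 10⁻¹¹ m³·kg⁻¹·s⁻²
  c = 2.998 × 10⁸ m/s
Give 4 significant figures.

One Planck power: P_P = c⁵/G = 3.629 × 10⁵² W.
5.52 × 10⁵ × 3.629 × 10⁵² W = 2.003 × 10⁵⁸ W

2.003 × 10⁵⁸ W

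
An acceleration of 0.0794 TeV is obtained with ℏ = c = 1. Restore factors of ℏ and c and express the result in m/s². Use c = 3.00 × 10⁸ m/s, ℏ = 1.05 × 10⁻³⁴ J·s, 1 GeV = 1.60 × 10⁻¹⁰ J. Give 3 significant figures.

Acceleration is [L]/[T]² = c·[E]/ℏ.
1 GeV → c/ℏ × (1 GeV in J) = 4.57 × 10³² m/s².
Convert the energy scale: 0.0794 TeV = 79.4 GeV.
Result: 79.4 × 4.57 × 10³² = 3.63 × 10³⁴ m/s².

3.63 × 10³⁴ m/s²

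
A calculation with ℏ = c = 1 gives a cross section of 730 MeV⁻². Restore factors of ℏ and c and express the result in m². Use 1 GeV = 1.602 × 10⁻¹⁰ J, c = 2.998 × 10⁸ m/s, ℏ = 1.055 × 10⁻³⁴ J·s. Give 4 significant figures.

2.846 × 10⁻²³ m²

Area is [L]² = [E]⁻²·(ℏc)²; restore (ℏc)².
1 GeV⁻² → (ℏc)² × (1 GeV in J)⁻² = 3.898 × 10⁻³² m².
Convert the energy scale: 730 MeV⁻² = 7.30 × 10⁸ GeV⁻².
Result: 7.30 × 10⁸ × 3.898 × 10⁻³² = 2.846 × 10⁻²³ m².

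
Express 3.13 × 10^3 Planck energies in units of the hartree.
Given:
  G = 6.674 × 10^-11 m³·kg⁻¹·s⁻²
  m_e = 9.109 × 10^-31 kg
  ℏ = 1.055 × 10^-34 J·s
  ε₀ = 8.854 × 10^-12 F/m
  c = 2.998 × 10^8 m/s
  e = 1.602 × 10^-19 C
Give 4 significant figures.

1.406 × 10^30

Planck energy: E_P = √(ℏc⁵/G) = 1.957 × 10^9 J
hartree: E_h = m_e e⁴/(4πε₀ℏ)² = 4.354 × 10^-18 J
3.13 × 10^3 × 1.957 × 10^9 / 4.354 × 10^-18 = 1.406 × 10^30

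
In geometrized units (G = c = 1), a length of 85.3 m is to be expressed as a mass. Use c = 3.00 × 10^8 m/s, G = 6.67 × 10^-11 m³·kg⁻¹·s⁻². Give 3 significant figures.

1.15 × 10^29 kg

Length → mass via c²/G.
85.3 m × (c²/G) = 1.15 × 10^29 kg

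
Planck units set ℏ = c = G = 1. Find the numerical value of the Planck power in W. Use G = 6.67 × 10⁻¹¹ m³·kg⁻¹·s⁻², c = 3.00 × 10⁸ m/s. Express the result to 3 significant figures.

3.64 × 10⁵² W

The unique combination of the constants set to 1 with dimensions of power is P_P = c⁵/G.
  = 2.43 × 10⁴² / 6.67 × 10⁻¹¹
  = 3.64 × 10⁵² W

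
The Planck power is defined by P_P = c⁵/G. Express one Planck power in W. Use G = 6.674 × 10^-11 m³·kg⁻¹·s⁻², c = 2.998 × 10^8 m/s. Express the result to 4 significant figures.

P_P = c⁵/G
  = 2.422 × 10^42 / 6.674 × 10^-11
  = 3.629 × 10^52 W

3.629 × 10^52 W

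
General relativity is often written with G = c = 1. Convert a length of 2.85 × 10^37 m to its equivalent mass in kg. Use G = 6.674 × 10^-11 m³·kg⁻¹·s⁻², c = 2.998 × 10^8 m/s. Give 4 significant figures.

Length → mass via c²/G.
2.85 × 10^37 m × (c²/G) = 3.838 × 10^64 kg

3.838 × 10^64 kg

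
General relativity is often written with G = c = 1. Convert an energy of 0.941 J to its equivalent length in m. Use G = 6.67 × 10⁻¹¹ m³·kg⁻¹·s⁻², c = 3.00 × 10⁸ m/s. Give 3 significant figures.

Energy → length via G/c⁴.
0.941 J × (G/c⁴) = 7.75 × 10⁻⁴⁵ m

7.75 × 10⁻⁴⁵ m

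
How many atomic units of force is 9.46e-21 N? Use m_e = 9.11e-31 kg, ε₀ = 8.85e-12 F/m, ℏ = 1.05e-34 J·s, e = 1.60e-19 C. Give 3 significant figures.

atomic unit of force: F_au = E_h/a₀ = m_e²e⁶/((4πε₀)³ℏ⁴) = 8.33e-8 N.
9.46e-21 / 8.33e-8 = 1.14e-13

1.14e-13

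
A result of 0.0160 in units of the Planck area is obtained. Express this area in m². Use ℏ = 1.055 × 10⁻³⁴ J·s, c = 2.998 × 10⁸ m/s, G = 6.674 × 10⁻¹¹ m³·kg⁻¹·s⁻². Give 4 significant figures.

One Planck area: A_P = ℏG/c³ = 2.613 × 10⁻⁷⁰ m².
0.0160 × 2.613 × 10⁻⁷⁰ m² = 4.181 × 10⁻⁷² m²

4.181 × 10⁻⁷² m²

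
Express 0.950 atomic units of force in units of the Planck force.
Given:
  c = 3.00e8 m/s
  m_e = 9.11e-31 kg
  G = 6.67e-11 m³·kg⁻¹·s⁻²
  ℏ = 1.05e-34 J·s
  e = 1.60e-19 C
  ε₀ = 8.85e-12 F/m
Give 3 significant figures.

6.51e-52

atomic unit of force: F_au = E_h/a₀ = m_e²e⁶/((4πε₀)³ℏ⁴) = 8.33e-8 N
Planck force: F_P = c⁴/G = 1.21e44 N
0.950 × 8.33e-8 / 1.21e44 = 6.51e-52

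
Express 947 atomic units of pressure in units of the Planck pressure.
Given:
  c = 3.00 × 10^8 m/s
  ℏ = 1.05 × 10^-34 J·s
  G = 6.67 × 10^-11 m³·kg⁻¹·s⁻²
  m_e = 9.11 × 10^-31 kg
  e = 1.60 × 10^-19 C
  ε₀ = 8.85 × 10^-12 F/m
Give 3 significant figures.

6.09 × 10^-98

atomic unit of pressure: P_au = E_h/a₀³ = m_e⁴e¹⁰/((4πε₀)⁵ℏ⁸) = 3.01 × 10^13 Pa
Planck pressure: p_P = c⁷/(ℏG²) = 4.68 × 10^113 Pa
947 × 3.01 × 10^13 / 4.68 × 10^113 = 6.09 × 10^-98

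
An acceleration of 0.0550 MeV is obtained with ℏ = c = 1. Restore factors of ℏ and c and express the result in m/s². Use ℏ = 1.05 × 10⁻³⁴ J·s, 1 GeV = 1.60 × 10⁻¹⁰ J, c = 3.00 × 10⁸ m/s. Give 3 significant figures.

2.51 × 10²⁸ m/s²

Acceleration is [L]/[T]² = c·[E]/ℏ.
1 GeV → c/ℏ × (1 GeV in J) = 4.57 × 10³² m/s².
Convert the energy scale: 0.0550 MeV = 5.50 × 10⁻⁵ GeV.
Result: 5.50 × 10⁻⁵ × 4.57 × 10³² = 2.51 × 10²⁸ m/s².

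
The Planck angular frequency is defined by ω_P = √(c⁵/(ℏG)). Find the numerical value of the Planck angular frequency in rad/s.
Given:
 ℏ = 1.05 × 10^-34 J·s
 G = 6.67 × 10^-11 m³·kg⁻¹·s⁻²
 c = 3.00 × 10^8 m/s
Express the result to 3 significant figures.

1.86 × 10^43 rad/s

ω_P = √(c⁵/(ℏG))
  = √(3.47 × 10^86)
  = 1.86 × 10^43 rad/s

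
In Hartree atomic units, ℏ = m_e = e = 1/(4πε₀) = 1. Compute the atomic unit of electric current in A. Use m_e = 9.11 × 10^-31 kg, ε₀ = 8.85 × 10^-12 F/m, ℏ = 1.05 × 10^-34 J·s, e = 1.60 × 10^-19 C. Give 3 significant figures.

6.67 × 10^-3 A

Dimensional analysis gives I_au = e E_h/ℏ = m_e e⁵/((4πε₀)²ℏ³).
E_h = 4.38 × 10^-18 J
e·E_h/ℏ = 6.67 × 10^-3 A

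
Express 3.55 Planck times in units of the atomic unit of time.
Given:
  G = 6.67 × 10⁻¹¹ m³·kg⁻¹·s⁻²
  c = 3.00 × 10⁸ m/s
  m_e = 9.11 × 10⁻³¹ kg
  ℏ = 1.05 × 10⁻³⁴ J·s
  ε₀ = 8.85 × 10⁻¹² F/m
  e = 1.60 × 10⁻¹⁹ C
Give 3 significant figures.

7.95 × 10⁻²⁷

Planck time: t_P = √(ℏG/c⁵) = 5.37 × 10⁻⁴⁴ s
atomic unit of time: τ_au = (4πε₀)²ℏ³/(m_e e⁴) = 2.40 × 10⁻¹⁷ s
3.55 × 5.37 × 10⁻⁴⁴ / 2.40 × 10⁻¹⁷ = 7.95 × 10⁻²⁷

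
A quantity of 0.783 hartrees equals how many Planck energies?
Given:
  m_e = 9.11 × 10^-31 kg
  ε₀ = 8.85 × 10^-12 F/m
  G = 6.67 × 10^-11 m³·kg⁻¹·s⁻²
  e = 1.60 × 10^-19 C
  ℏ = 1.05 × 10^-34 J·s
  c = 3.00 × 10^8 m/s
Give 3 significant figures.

hartree: E_h = m_e e⁴/(4πε₀ℏ)² = 4.38 × 10^-18 J
Planck energy: E_P = √(ℏc⁵/G) = 1.96 × 10^9 J
0.783 × 4.38 × 10^-18 / 1.96 × 10^9 = 1.75 × 10^-27

1.75 × 10^-27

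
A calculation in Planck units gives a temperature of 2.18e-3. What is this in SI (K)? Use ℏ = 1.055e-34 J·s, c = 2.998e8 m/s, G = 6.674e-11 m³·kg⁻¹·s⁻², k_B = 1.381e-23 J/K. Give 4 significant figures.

One Planck temperature: T_P = √(ℏc⁵/G) / k_B = 1.417e32 K.
2.18e-3 × 1.417e32 K = 3.089e29 K

3.089e29 K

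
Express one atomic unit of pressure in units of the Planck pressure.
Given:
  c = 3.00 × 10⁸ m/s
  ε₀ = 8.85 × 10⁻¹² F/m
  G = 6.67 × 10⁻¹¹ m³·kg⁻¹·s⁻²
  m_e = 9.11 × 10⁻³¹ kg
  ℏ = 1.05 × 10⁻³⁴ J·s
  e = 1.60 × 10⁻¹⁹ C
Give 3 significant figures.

6.44 × 10⁻¹⁰¹

atomic unit of pressure: P_au = E_h/a₀³ = m_e⁴e¹⁰/((4πε₀)⁵ℏ⁸) = 3.01 × 10¹³ Pa
Planck pressure: p_P = c⁷/(ℏG²) = 4.68 × 10¹¹³ Pa
ratio = 3.01 × 10¹³ / 4.68 × 10¹¹³ = 6.44 × 10⁻¹⁰¹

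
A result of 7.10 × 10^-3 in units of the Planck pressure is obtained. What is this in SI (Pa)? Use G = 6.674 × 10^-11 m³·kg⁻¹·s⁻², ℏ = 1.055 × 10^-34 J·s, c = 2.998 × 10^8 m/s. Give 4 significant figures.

3.289 × 10^111 Pa

One Planck pressure: p_P = c⁷/(ℏG²) = 4.632 × 10^113 Pa.
7.10 × 10^-3 × 4.632 × 10^113 Pa = 3.289 × 10^111 Pa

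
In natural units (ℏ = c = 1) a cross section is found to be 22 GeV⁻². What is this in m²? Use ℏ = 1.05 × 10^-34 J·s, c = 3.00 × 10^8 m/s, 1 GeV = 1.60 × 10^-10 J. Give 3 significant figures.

8.53 × 10^-31 m²

Area is [L]² = [E]⁻²·(ℏc)²; restore (ℏc)².
1 GeV⁻² → (ℏc)² × (1 GeV in J)⁻² = 3.88 × 10^-32 m².
Result: 22 × 3.88 × 10^-32 = 8.53 × 10^-31 m².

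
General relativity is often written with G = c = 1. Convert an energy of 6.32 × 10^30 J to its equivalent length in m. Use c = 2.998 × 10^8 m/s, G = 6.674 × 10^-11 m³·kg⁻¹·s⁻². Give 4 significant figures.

5.221 × 10^-14 m

Energy → length via G/c⁴.
6.32 × 10^30 J × (G/c⁴) = 5.221 × 10^-14 m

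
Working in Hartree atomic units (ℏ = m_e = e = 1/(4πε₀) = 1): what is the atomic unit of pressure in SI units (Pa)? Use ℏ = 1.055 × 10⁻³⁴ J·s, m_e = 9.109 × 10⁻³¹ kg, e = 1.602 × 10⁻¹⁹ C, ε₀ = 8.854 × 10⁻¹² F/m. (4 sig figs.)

2.929 × 10¹³ Pa

Dimensional analysis gives P_au = E_h/a₀³ = m_e⁴e¹⁰/((4πε₀)⁵ℏ⁸).
E_h = 4.354 × 10⁻¹⁸ J
a₀ = 5.297 × 10⁻¹¹ m
E_h/a₀³ = 2.929 × 10¹³ Pa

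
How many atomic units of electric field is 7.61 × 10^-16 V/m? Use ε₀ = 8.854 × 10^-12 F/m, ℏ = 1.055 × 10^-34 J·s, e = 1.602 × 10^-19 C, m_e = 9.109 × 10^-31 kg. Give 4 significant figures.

atomic unit of electric field: E_au = E_h/(e a₀) = m_e²e⁵/((4πε₀)³ℏ⁴) = 5.131 × 10^11 V/m.
7.61 × 10^-16 / 5.131 × 10^11 = 1.483 × 10^-27

1.483 × 10^-27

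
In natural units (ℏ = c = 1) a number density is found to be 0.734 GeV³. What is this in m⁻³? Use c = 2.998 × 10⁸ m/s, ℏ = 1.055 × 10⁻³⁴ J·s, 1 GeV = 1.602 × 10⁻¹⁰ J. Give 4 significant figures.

Number density is [L]⁻³ = [E]³/(ℏc)³.
1 GeV³ → 1/(ℏc)³ × (1 GeV in J)³ = 1.299 × 10⁴⁷ m⁻³.
Result: 0.734 × 1.299 × 10⁴⁷ = 9.537 × 10⁴⁶ m⁻³.

9.537 × 10⁴⁶ m⁻³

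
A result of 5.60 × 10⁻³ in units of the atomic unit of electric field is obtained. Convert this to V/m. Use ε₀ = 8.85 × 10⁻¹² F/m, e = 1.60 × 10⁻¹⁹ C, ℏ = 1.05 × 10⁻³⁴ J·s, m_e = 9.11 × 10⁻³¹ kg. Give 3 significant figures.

2.91 × 10⁹ V/m

One atomic unit of electric field: E_au = E_h/(e a₀) = m_e²e⁵/((4πε₀)³ℏ⁴) = 5.20 × 10¹¹ V/m.
5.60 × 10⁻³ × 5.20 × 10¹¹ V/m = 2.91 × 10⁹ V/m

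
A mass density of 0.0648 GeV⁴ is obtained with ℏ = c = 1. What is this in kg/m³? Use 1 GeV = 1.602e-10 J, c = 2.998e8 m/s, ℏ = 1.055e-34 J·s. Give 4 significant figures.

1.501e19 kg/m³

Mass density is [E]/(c²[L]³) = [E]⁴/(ℏ³c⁵).
1 GeV⁴ → 1/(ℏ³c⁵) × (1 GeV in J)⁴ = 2.316e20 kg/m³.
Result: 0.0648 × 2.316e20 = 1.501e19 kg/m³.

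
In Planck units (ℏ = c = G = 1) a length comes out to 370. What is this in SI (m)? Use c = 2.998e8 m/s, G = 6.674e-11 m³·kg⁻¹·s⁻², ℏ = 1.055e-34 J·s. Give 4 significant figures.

One Planck length: ℓ_P = √(ℏG/c³) = 1.616e-35 m.
370 × 1.616e-35 m = 5.981e-33 m

5.981e-33 m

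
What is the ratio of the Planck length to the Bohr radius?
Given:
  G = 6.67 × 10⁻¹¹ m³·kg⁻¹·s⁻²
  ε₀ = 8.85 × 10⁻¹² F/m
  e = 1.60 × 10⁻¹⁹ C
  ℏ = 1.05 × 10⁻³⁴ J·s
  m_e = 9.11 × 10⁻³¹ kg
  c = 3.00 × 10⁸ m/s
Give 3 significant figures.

3.06 × 10⁻²⁵

Planck length: ℓ_P = √(ℏG/c³) = 1.61 × 10⁻³⁵ m
Bohr radius: a₀ = 4πε₀ℏ²/(m_e e²) = 5.26 × 10⁻¹¹ m
ratio = 1.61 × 10⁻³⁵ / 5.26 × 10⁻¹¹ = 3.06 × 10⁻²⁵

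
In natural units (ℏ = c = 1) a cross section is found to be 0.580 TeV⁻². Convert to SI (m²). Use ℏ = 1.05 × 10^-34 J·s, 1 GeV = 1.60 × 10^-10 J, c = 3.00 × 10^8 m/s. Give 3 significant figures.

Area is [L]² = [E]⁻²·(ℏc)²; restore (ℏc)².
1 GeV⁻² → (ℏc)² × (1 GeV in J)⁻² = 3.88 × 10^-32 m².
Convert the energy scale: 0.580 TeV⁻² = 5.80 × 10^-7 GeV⁻².
Result: 5.80 × 10^-7 × 3.88 × 10^-32 = 2.25 × 10^-38 m².

2.25 × 10^-38 m²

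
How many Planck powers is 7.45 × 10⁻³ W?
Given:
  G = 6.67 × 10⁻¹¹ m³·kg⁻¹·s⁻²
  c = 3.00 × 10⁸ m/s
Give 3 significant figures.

Planck power: P_P = c⁵/G = 3.64 × 10⁵² W.
7.45 × 10⁻³ / 3.64 × 10⁵² = 2.04 × 10⁻⁵⁵

2.04 × 10⁻⁵⁵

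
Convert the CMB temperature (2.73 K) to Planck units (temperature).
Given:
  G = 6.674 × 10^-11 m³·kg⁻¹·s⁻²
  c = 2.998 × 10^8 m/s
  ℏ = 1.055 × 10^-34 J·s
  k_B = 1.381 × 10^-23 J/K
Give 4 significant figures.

Planck temperature: T_P = √(ℏc⁵/G) / k_B = 1.417 × 10^32 K.
2.73 / 1.417 × 10^32 = 1.927 × 10^-32

1.927 × 10^-32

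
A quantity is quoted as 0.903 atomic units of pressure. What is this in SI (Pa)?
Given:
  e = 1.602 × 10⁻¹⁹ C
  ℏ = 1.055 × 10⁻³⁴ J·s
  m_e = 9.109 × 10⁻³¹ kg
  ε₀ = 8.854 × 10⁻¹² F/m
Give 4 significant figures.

2.645 × 10¹³ Pa

One atomic unit of pressure: P_au = E_h/a₀³ = m_e⁴e¹⁰/((4πε₀)⁵ℏ⁸) = 2.929 × 10¹³ Pa.
0.903 × 2.929 × 10¹³ Pa = 2.645 × 10¹³ Pa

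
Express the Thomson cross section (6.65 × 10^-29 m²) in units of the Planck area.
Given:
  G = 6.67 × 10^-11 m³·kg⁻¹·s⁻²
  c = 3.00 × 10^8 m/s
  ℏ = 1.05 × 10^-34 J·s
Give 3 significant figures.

2.56 × 10^41

Planck area: A_P = ℏG/c³ = 2.59 × 10^-70 m².
6.65 × 10^-29 / 2.59 × 10^-70 = 2.56 × 10^41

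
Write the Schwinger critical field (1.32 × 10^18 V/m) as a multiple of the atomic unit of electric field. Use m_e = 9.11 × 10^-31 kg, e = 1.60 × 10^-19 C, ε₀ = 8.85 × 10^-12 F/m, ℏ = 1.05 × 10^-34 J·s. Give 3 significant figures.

atomic unit of electric field: E_au = E_h/(e a₀) = m_e²e⁵/((4πε₀)³ℏ⁴) = 5.20 × 10^11 V/m.
1.32 × 10^18 / 5.20 × 10^11 = 2.54 × 10^6

2.54 × 10^6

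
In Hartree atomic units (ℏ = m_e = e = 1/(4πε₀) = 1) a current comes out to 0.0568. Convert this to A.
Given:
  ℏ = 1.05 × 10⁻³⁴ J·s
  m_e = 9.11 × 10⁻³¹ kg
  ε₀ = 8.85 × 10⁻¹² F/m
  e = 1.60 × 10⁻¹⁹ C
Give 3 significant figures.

3.79 × 10⁻⁴ A

One atomic unit of electric current: I_au = e E_h/ℏ = m_e e⁵/((4πε₀)²ℏ³) = 6.67 × 10⁻³ A.
0.0568 × 6.67 × 10⁻³ A = 3.79 × 10⁻⁴ A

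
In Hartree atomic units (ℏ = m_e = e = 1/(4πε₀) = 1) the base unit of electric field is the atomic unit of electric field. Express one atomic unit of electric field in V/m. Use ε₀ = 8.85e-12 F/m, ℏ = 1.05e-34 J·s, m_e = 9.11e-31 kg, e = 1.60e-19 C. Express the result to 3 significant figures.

5.20e11 V/m

E_au = E_h/(e a₀) = m_e²e⁵/((4πε₀)³ℏ⁴)
E_h = 4.38e-18 J
a₀ = 5.26e-11 m
E_h/(e·a₀) = 5.20e11 V/m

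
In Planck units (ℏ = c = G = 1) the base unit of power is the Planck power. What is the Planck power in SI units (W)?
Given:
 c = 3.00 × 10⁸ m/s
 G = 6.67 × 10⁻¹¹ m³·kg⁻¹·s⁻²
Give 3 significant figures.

3.64 × 10⁵² W

P_P = c⁵/G
  = 2.43 × 10⁴² / 6.67 × 10⁻¹¹
  = 3.64 × 10⁵² W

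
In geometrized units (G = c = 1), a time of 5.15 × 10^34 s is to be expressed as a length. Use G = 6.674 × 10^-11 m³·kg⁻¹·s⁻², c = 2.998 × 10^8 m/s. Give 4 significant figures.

Time → length via c.
5.15 × 10^34 s × (c) = 1.544 × 10^43 m

1.544 × 10^43 m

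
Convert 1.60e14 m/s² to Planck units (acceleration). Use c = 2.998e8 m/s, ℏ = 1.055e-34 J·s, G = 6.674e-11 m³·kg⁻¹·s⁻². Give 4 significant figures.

2.878e-38

Planck acceleration: a_P = √(c⁷/(ℏG)) = 5.560e51 m/s².
1.60e14 / 5.560e51 = 2.878e-38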